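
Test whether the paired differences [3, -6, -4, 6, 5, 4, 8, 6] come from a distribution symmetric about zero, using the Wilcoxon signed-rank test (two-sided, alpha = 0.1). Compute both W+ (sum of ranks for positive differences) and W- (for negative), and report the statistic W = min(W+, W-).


Step 1: Drop any zero differences (none here) and take |d_i|.
|d| = [3, 6, 4, 6, 5, 4, 8, 6]
Step 2: Midrank |d_i| (ties get averaged ranks).
ranks: |3|->1, |6|->6, |4|->2.5, |6|->6, |5|->4, |4|->2.5, |8|->8, |6|->6
Step 3: Attach original signs; sum ranks with positive sign and with negative sign.
W+ = 1 + 6 + 4 + 2.5 + 8 + 6 = 27.5
W- = 6 + 2.5 = 8.5
(Check: W+ + W- = 36 should equal n(n+1)/2 = 36.)
Step 4: Test statistic W = min(W+, W-) = 8.5.
Step 5: Ties in |d|, so use the tie-corrected normal approximation.
        E[W] = n(n+1)/4 = 8*9/4 = 18.
        Tie groups: |d|=4 (t=2), |d|=6 (t=3); sum(t^3 - t) = 30.
        Var[W] = n(n+1)(2n+1)/24 - sum(t^3-t)/48 = 1224/24 - 30/48 = 50.375.
        z = (W - E[W]) / sqrt(Var[W]) = (8.5 - 18) / 7.0975 = -1.3385.
        Two-sided p = 2*Phi(z) = 0.180736.
Step 6: alpha = 0.1. fail to reject H0.

W+ = 27.5, W- = 8.5, W = min = 8.5, p = 0.180736, fail to reject H0.


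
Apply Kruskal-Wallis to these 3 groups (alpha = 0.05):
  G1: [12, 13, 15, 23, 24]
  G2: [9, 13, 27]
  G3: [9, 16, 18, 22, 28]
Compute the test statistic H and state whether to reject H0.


Step 1: Combine all N = 13 observations and assign midranks.
sorted (value, group, rank): (9,G2,1.5), (9,G3,1.5), (12,G1,3), (13,G1,4.5), (13,G2,4.5), (15,G1,6), (16,G3,7), (18,G3,8), (22,G3,9), (23,G1,10), (24,G1,11), (27,G2,12), (28,G3,13)
Step 2: Sum ranks within each group.
R_1 = 34.5 (n_1 = 5)
R_2 = 18 (n_2 = 3)
R_3 = 38.5 (n_3 = 5)
Step 3: H = 12/(N(N+1)) * sum(R_i^2/n_i) - 3(N+1)
     = 12/(13*14) * (34.5^2/5 + 18^2/3 + 38.5^2/5) - 3*14
     = 0.065934 * 642.5 - 42
     = 0.362637.
Step 4: Ties present; correction factor C = 1 - 12/(13^3 - 13) = 0.994505. Corrected H = 0.362637 / 0.994505 = 0.364641.
Step 5: Under H0, H ~ chi^2(2); p-value = 0.833334.
Step 6: alpha = 0.05. fail to reject H0.

H = 0.3646, df = 2, p = 0.833334, fail to reject H0.


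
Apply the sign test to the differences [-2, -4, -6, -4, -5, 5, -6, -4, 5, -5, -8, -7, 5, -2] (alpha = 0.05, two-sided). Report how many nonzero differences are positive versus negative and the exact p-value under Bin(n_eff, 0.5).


Step 1: Discard zero differences. Original n = 14; n_eff = number of nonzero differences = 14.
Nonzero differences (with sign): -2, -4, -6, -4, -5, +5, -6, -4, +5, -5, -8, -7, +5, -2
Step 2: Count signs: positive = 3, negative = 11.
Step 3: Under H0: P(positive) = 0.5, so the number of positives S ~ Bin(14, 0.5).
Step 4: Two-sided exact p-value = sum of Bin(14,0.5) probabilities at or below the observed probability = 0.057373.
Step 5: alpha = 0.05. fail to reject H0.

n_eff = 14, pos = 3, neg = 11, p = 0.057373, fail to reject H0.


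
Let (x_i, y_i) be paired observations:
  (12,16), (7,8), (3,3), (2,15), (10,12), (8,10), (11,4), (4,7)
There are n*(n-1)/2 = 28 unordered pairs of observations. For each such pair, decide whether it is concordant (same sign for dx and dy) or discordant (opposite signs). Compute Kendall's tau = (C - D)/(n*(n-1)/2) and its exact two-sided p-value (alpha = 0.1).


Step 1: Enumerate the 28 unordered pairs (i,j) with i<j and classify each by sign(x_j-x_i) * sign(y_j-y_i).
  (1,2):dx=-5,dy=-8->C; (1,3):dx=-9,dy=-13->C; (1,4):dx=-10,dy=-1->C; (1,5):dx=-2,dy=-4->C
  (1,6):dx=-4,dy=-6->C; (1,7):dx=-1,dy=-12->C; (1,8):dx=-8,dy=-9->C; (2,3):dx=-4,dy=-5->C
  (2,4):dx=-5,dy=+7->D; (2,5):dx=+3,dy=+4->C; (2,6):dx=+1,dy=+2->C; (2,7):dx=+4,dy=-4->D
  (2,8):dx=-3,dy=-1->C; (3,4):dx=-1,dy=+12->D; (3,5):dx=+7,dy=+9->C; (3,6):dx=+5,dy=+7->C
  (3,7):dx=+8,dy=+1->C; (3,8):dx=+1,dy=+4->C; (4,5):dx=+8,dy=-3->D; (4,6):dx=+6,dy=-5->D
  (4,7):dx=+9,dy=-11->D; (4,8):dx=+2,dy=-8->D; (5,6):dx=-2,dy=-2->C; (5,7):dx=+1,dy=-8->D
  (5,8):dx=-6,dy=-5->C; (6,7):dx=+3,dy=-6->D; (6,8):dx=-4,dy=-3->C; (7,8):dx=-7,dy=+3->D
Step 2: C = 18, D = 10, total pairs = 28.
Step 3: tau = (C - D)/(n(n-1)/2) = (18 - 10)/28 = 0.285714.
Step 4: Exact two-sided p-value (enumerate n! = 40320 permutations of y under H0): p = 0.398760.
Step 5: alpha = 0.1. fail to reject H0.

tau_b = 0.2857 (C=18, D=10), p = 0.398760, fail to reject H0.


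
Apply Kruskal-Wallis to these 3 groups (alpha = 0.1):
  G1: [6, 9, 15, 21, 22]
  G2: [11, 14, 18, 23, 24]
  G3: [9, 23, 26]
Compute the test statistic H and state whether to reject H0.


Step 1: Combine all N = 13 observations and assign midranks.
sorted (value, group, rank): (6,G1,1), (9,G1,2.5), (9,G3,2.5), (11,G2,4), (14,G2,5), (15,G1,6), (18,G2,7), (21,G1,8), (22,G1,9), (23,G2,10.5), (23,G3,10.5), (24,G2,12), (26,G3,13)
Step 2: Sum ranks within each group.
R_1 = 26.5 (n_1 = 5)
R_2 = 38.5 (n_2 = 5)
R_3 = 26 (n_3 = 3)
Step 3: H = 12/(N(N+1)) * sum(R_i^2/n_i) - 3(N+1)
     = 12/(13*14) * (26.5^2/5 + 38.5^2/5 + 26^2/3) - 3*14
     = 0.065934 * 662.233 - 42
     = 1.663736.
Step 4: Ties present; correction factor C = 1 - 12/(13^3 - 13) = 0.994505. Corrected H = 1.663736 / 0.994505 = 1.672928.
Step 5: Under H0, H ~ chi^2(2); p-value = 0.433240.
Step 6: alpha = 0.1. fail to reject H0.

H = 1.6729, df = 2, p = 0.433240, fail to reject H0.


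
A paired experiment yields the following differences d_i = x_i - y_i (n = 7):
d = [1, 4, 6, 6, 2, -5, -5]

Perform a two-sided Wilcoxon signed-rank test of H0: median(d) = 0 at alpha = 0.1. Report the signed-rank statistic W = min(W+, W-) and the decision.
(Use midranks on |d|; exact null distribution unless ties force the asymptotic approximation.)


Step 1: Drop any zero differences (none here) and take |d_i|.
|d| = [1, 4, 6, 6, 2, 5, 5]
Step 2: Midrank |d_i| (ties get averaged ranks).
ranks: |1|->1, |4|->3, |6|->6.5, |6|->6.5, |2|->2, |5|->4.5, |5|->4.5
Step 3: Attach original signs; sum ranks with positive sign and with negative sign.
W+ = 1 + 3 + 6.5 + 6.5 + 2 = 19
W- = 4.5 + 4.5 = 9
(Check: W+ + W- = 28 should equal n(n+1)/2 = 28.)
Step 4: Test statistic W = min(W+, W-) = 9.
Step 5: Ties in |d|, so use the tie-corrected normal approximation.
        E[W] = n(n+1)/4 = 7*8/4 = 14.
        Tie groups: |d|=5 (t=2), |d|=6 (t=2); sum(t^3 - t) = 12.
        Var[W] = n(n+1)(2n+1)/24 - sum(t^3-t)/48 = 840/24 - 12/48 = 34.75.
        z = (W - E[W]) / sqrt(Var[W]) = (9 - 14) / 5.8949 = -0.8482.
        Two-sided p = 2*Phi(z) = 0.396333.
Step 6: alpha = 0.1. fail to reject H0.

W+ = 19, W- = 9, W = min = 9, p = 0.396333, fail to reject H0.


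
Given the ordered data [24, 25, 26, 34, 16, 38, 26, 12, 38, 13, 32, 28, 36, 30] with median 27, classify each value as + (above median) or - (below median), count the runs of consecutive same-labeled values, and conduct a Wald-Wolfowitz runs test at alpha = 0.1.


Step 1: Compute median = 27; label A = above, B = below.
Labels in order: BBBABABBABAAAA  (n_A = 7, n_B = 7)
Step 2: Count runs R = 8.
Step 3: Under H0 (random ordering), E[R] = 2*n_A*n_B/(n_A+n_B) + 1 = 2*7*7/14 + 1 = 8.0000.
        Var[R] = 2*n_A*n_B*(2*n_A*n_B - n_A - n_B) / ((n_A+n_B)^2 * (n_A+n_B-1)) = 8232/2548 = 3.2308.
        SD[R] = 1.7974.
Step 4: R = E[R], so z = 0 with no continuity correction.
Step 5: Two-sided p-value via normal approximation = 2*(1 - Phi(|z|)) = 1.000000.
Step 6: alpha = 0.1. fail to reject H0.

R = 8, z = 0.0000, p = 1.000000, fail to reject H0.


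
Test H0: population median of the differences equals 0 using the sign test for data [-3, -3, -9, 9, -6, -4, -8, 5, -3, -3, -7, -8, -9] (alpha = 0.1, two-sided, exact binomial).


Step 1: Discard zero differences. Original n = 13; n_eff = number of nonzero differences = 13.
Nonzero differences (with sign): -3, -3, -9, +9, -6, -4, -8, +5, -3, -3, -7, -8, -9
Step 2: Count signs: positive = 2, negative = 11.
Step 3: Under H0: P(positive) = 0.5, so the number of positives S ~ Bin(13, 0.5).
Step 4: Two-sided exact p-value = sum of Bin(13,0.5) probabilities at or below the observed probability = 0.022461.
Step 5: alpha = 0.1. reject H0.

n_eff = 13, pos = 2, neg = 11, p = 0.022461, reject H0.


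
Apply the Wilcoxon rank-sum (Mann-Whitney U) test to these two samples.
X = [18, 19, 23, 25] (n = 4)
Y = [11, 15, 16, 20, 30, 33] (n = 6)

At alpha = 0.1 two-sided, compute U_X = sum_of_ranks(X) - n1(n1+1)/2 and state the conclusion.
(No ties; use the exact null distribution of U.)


Step 1: Combine and sort all 10 observations; assign midranks.
sorted (value, group): (11,Y), (15,Y), (16,Y), (18,X), (19,X), (20,Y), (23,X), (25,X), (30,Y), (33,Y)
ranks: 11->1, 15->2, 16->3, 18->4, 19->5, 20->6, 23->7, 25->8, 30->9, 33->10
Step 2: Rank sum for X: R1 = 4 + 5 + 7 + 8 = 24.
Step 3: U_X = R1 - n1(n1+1)/2 = 24 - 4*5/2 = 24 - 10 = 14.
       U_Y = n1*n2 - U_X = 24 - 14 = 10.
Step 4: No ties, so the exact null distribution of U (based on enumerating the C(10,4) = 210 equally likely rank assignments) gives the two-sided p-value.
Step 5: p-value = 0.761905; compare to alpha = 0.1. fail to reject H0.

U_X = 14, p = 0.761905, fail to reject H0 at alpha = 0.1.


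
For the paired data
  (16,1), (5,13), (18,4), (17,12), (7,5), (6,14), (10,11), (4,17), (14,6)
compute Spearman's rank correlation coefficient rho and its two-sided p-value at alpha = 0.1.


Step 1: Rank x and y separately (midranks; no ties here).
rank(x): 16->7, 5->2, 18->9, 17->8, 7->4, 6->3, 10->5, 4->1, 14->6
rank(y): 1->1, 13->7, 4->2, 12->6, 5->3, 14->8, 11->5, 17->9, 6->4
Step 2: d_i = R_x(i) - R_y(i); compute d_i^2.
  (7-1)^2=36, (2-7)^2=25, (9-2)^2=49, (8-6)^2=4, (4-3)^2=1, (3-8)^2=25, (5-5)^2=0, (1-9)^2=64, (6-4)^2=4
sum(d^2) = 208.
Step 3: rho = 1 - 6*208 / (9*(9^2 - 1)) = 1 - 1248/720 = -0.733333.
Step 4: Under H0, t = rho * sqrt((n-2)/(1-rho^2)) = -2.8538 ~ t(7).
Step 5: Two-sided p-value from the t-distribution with 7 df = 0.024554.
Step 6: alpha = 0.1. reject H0.

rho = -0.7333, p = 0.024554, reject H0 at alpha = 0.1.


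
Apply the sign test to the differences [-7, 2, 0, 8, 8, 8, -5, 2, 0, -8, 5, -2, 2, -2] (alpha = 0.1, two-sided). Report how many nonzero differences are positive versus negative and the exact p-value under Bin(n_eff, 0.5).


Step 1: Discard zero differences. Original n = 14; n_eff = number of nonzero differences = 12.
Nonzero differences (with sign): -7, +2, +8, +8, +8, -5, +2, -8, +5, -2, +2, -2
Step 2: Count signs: positive = 7, negative = 5.
Step 3: Under H0: P(positive) = 0.5, so the number of positives S ~ Bin(12, 0.5).
Step 4: Two-sided exact p-value = sum of Bin(12,0.5) probabilities at or below the observed probability = 0.774414.
Step 5: alpha = 0.1. fail to reject H0.

n_eff = 12, pos = 7, neg = 5, p = 0.774414, fail to reject H0.


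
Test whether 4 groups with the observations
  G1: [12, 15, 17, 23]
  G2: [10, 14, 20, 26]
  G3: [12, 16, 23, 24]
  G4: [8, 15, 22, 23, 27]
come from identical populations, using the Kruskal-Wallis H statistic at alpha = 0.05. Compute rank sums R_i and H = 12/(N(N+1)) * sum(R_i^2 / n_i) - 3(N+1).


Step 1: Combine all N = 17 observations and assign midranks.
sorted (value, group, rank): (8,G4,1), (10,G2,2), (12,G1,3.5), (12,G3,3.5), (14,G2,5), (15,G1,6.5), (15,G4,6.5), (16,G3,8), (17,G1,9), (20,G2,10), (22,G4,11), (23,G1,13), (23,G3,13), (23,G4,13), (24,G3,15), (26,G2,16), (27,G4,17)
Step 2: Sum ranks within each group.
R_1 = 32 (n_1 = 4)
R_2 = 33 (n_2 = 4)
R_3 = 39.5 (n_3 = 4)
R_4 = 48.5 (n_4 = 5)
Step 3: H = 12/(N(N+1)) * sum(R_i^2/n_i) - 3(N+1)
     = 12/(17*18) * (32^2/4 + 33^2/4 + 39.5^2/4 + 48.5^2/5) - 3*18
     = 0.039216 * 1388.76 - 54
     = 0.461275.
Step 4: Ties present; correction factor C = 1 - 36/(17^3 - 17) = 0.992647. Corrected H = 0.461275 / 0.992647 = 0.464691.
Step 5: Under H0, H ~ chi^2(3); p-value = 0.926577.
Step 6: alpha = 0.05. fail to reject H0.

H = 0.4647, df = 3, p = 0.926577, fail to reject H0.


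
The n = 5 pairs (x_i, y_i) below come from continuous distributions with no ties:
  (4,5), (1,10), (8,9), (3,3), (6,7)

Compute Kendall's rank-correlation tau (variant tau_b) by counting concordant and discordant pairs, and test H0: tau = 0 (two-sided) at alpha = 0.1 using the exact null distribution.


Step 1: Enumerate the 10 unordered pairs (i,j) with i<j and classify each by sign(x_j-x_i) * sign(y_j-y_i).
  (1,2):dx=-3,dy=+5->D; (1,3):dx=+4,dy=+4->C; (1,4):dx=-1,dy=-2->C; (1,5):dx=+2,dy=+2->C
  (2,3):dx=+7,dy=-1->D; (2,4):dx=+2,dy=-7->D; (2,5):dx=+5,dy=-3->D; (3,4):dx=-5,dy=-6->C
  (3,5):dx=-2,dy=-2->C; (4,5):dx=+3,dy=+4->C
Step 2: C = 6, D = 4, total pairs = 10.
Step 3: tau = (C - D)/(n(n-1)/2) = (6 - 4)/10 = 0.200000.
Step 4: Exact two-sided p-value (enumerate n! = 120 permutations of y under H0): p = 0.816667.
Step 5: alpha = 0.1. fail to reject H0.

tau_b = 0.2000 (C=6, D=4), p = 0.816667, fail to reject H0.


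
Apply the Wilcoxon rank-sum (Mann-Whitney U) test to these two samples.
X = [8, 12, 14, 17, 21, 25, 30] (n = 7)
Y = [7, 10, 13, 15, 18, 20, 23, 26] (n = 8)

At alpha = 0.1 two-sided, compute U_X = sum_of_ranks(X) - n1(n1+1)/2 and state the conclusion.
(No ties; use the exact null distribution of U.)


Step 1: Combine and sort all 15 observations; assign midranks.
sorted (value, group): (7,Y), (8,X), (10,Y), (12,X), (13,Y), (14,X), (15,Y), (17,X), (18,Y), (20,Y), (21,X), (23,Y), (25,X), (26,Y), (30,X)
ranks: 7->1, 8->2, 10->3, 12->4, 13->5, 14->6, 15->7, 17->8, 18->9, 20->10, 21->11, 23->12, 25->13, 26->14, 30->15
Step 2: Rank sum for X: R1 = 2 + 4 + 6 + 8 + 11 + 13 + 15 = 59.
Step 3: U_X = R1 - n1(n1+1)/2 = 59 - 7*8/2 = 59 - 28 = 31.
       U_Y = n1*n2 - U_X = 56 - 31 = 25.
Step 4: No ties, so the exact null distribution of U (based on enumerating the C(15,7) = 6435 equally likely rank assignments) gives the two-sided p-value.
Step 5: p-value = 0.778866; compare to alpha = 0.1. fail to reject H0.

U_X = 31, p = 0.778866, fail to reject H0 at alpha = 0.1.


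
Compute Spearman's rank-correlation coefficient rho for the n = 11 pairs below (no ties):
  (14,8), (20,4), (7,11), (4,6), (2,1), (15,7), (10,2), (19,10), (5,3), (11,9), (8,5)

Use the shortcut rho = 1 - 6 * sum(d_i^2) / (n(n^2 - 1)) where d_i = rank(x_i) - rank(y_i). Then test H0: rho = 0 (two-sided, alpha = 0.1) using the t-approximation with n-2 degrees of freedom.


Step 1: Rank x and y separately (midranks; no ties here).
rank(x): 14->8, 20->11, 7->4, 4->2, 2->1, 15->9, 10->6, 19->10, 5->3, 11->7, 8->5
rank(y): 8->8, 4->4, 11->11, 6->6, 1->1, 7->7, 2->2, 10->10, 3->3, 9->9, 5->5
Step 2: d_i = R_x(i) - R_y(i); compute d_i^2.
  (8-8)^2=0, (11-4)^2=49, (4-11)^2=49, (2-6)^2=16, (1-1)^2=0, (9-7)^2=4, (6-2)^2=16, (10-10)^2=0, (3-3)^2=0, (7-9)^2=4, (5-5)^2=0
sum(d^2) = 138.
Step 3: rho = 1 - 6*138 / (11*(11^2 - 1)) = 1 - 828/1320 = 0.372727.
Step 4: Under H0, t = rho * sqrt((n-2)/(1-rho^2)) = 1.2050 ~ t(9).
Step 5: Two-sided p-value from the t-distribution with 9 df = 0.258926.
Step 6: alpha = 0.1. fail to reject H0.

rho = 0.3727, p = 0.258926, fail to reject H0 at alpha = 0.1.


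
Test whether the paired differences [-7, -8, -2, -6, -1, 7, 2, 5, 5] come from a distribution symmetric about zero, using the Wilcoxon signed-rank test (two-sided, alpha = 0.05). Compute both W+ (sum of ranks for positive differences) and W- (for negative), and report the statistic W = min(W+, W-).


Step 1: Drop any zero differences (none here) and take |d_i|.
|d| = [7, 8, 2, 6, 1, 7, 2, 5, 5]
Step 2: Midrank |d_i| (ties get averaged ranks).
ranks: |7|->7.5, |8|->9, |2|->2.5, |6|->6, |1|->1, |7|->7.5, |2|->2.5, |5|->4.5, |5|->4.5
Step 3: Attach original signs; sum ranks with positive sign and with negative sign.
W+ = 7.5 + 2.5 + 4.5 + 4.5 = 19
W- = 7.5 + 9 + 2.5 + 6 + 1 = 26
(Check: W+ + W- = 45 should equal n(n+1)/2 = 45.)
Step 4: Test statistic W = min(W+, W-) = 19.
Step 5: Ties in |d|, so use the tie-corrected normal approximation.
        E[W] = n(n+1)/4 = 9*10/4 = 22.5.
        Tie groups: |d|=2 (t=2), |d|=5 (t=2), |d|=7 (t=2); sum(t^3 - t) = 18.
        Var[W] = n(n+1)(2n+1)/24 - sum(t^3-t)/48 = 1710/24 - 18/48 = 70.875.
        z = (W - E[W]) / sqrt(Var[W]) = (19 - 22.5) / 8.4187 = -0.4157.
        Two-sided p = 2*Phi(z) = 0.677600.
Step 6: alpha = 0.05. fail to reject H0.

W+ = 19, W- = 26, W = min = 19, p = 0.677600, fail to reject H0.


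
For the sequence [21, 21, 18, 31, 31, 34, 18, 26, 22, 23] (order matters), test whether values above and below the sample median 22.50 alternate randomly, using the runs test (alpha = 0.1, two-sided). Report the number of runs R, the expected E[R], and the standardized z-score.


Step 1: Compute median = 22.50; label A = above, B = below.
Labels in order: BBBAAABABA  (n_A = 5, n_B = 5)
Step 2: Count runs R = 6.
Step 3: Under H0 (random ordering), E[R] = 2*n_A*n_B/(n_A+n_B) + 1 = 2*5*5/10 + 1 = 6.0000.
        Var[R] = 2*n_A*n_B*(2*n_A*n_B - n_A - n_B) / ((n_A+n_B)^2 * (n_A+n_B-1)) = 2000/900 = 2.2222.
        SD[R] = 1.4907.
Step 4: R = E[R], so z = 0 with no continuity correction.
Step 5: Two-sided p-value via normal approximation = 2*(1 - Phi(|z|)) = 1.000000.
Step 6: alpha = 0.1. fail to reject H0.

R = 6, z = 0.0000, p = 1.000000, fail to reject H0.


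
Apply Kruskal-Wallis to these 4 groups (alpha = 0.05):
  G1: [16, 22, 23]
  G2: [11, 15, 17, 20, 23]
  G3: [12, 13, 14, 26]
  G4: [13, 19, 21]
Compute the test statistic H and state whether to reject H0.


Step 1: Combine all N = 15 observations and assign midranks.
sorted (value, group, rank): (11,G2,1), (12,G3,2), (13,G3,3.5), (13,G4,3.5), (14,G3,5), (15,G2,6), (16,G1,7), (17,G2,8), (19,G4,9), (20,G2,10), (21,G4,11), (22,G1,12), (23,G1,13.5), (23,G2,13.5), (26,G3,15)
Step 2: Sum ranks within each group.
R_1 = 32.5 (n_1 = 3)
R_2 = 38.5 (n_2 = 5)
R_3 = 25.5 (n_3 = 4)
R_4 = 23.5 (n_4 = 3)
Step 3: H = 12/(N(N+1)) * sum(R_i^2/n_i) - 3(N+1)
     = 12/(15*16) * (32.5^2/3 + 38.5^2/5 + 25.5^2/4 + 23.5^2/3) - 3*16
     = 0.050000 * 995.179 - 48
     = 1.758958.
Step 4: Ties present; correction factor C = 1 - 12/(15^3 - 15) = 0.996429. Corrected H = 1.758958 / 0.996429 = 1.765263.
Step 5: Under H0, H ~ chi^2(3); p-value = 0.622523.
Step 6: alpha = 0.05. fail to reject H0.

H = 1.7653, df = 3, p = 0.622523, fail to reject H0.


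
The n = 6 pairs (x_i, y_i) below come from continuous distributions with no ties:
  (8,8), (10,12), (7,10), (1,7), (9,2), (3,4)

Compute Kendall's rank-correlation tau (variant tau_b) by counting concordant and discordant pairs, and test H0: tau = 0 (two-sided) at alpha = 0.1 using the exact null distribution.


Step 1: Enumerate the 15 unordered pairs (i,j) with i<j and classify each by sign(x_j-x_i) * sign(y_j-y_i).
  (1,2):dx=+2,dy=+4->C; (1,3):dx=-1,dy=+2->D; (1,4):dx=-7,dy=-1->C; (1,5):dx=+1,dy=-6->D
  (1,6):dx=-5,dy=-4->C; (2,3):dx=-3,dy=-2->C; (2,4):dx=-9,dy=-5->C; (2,5):dx=-1,dy=-10->C
  (2,6):dx=-7,dy=-8->C; (3,4):dx=-6,dy=-3->C; (3,5):dx=+2,dy=-8->D; (3,6):dx=-4,dy=-6->C
  (4,5):dx=+8,dy=-5->D; (4,6):dx=+2,dy=-3->D; (5,6):dx=-6,dy=+2->D
Step 2: C = 9, D = 6, total pairs = 15.
Step 3: tau = (C - D)/(n(n-1)/2) = (9 - 6)/15 = 0.200000.
Step 4: Exact two-sided p-value (enumerate n! = 720 permutations of y under H0): p = 0.719444.
Step 5: alpha = 0.1. fail to reject H0.

tau_b = 0.2000 (C=9, D=6), p = 0.719444, fail to reject H0.


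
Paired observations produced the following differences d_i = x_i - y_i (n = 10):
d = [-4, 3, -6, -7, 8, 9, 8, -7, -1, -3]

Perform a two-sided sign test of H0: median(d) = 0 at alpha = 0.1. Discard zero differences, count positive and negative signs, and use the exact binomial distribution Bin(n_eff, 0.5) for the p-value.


Step 1: Discard zero differences. Original n = 10; n_eff = number of nonzero differences = 10.
Nonzero differences (with sign): -4, +3, -6, -7, +8, +9, +8, -7, -1, -3
Step 2: Count signs: positive = 4, negative = 6.
Step 3: Under H0: P(positive) = 0.5, so the number of positives S ~ Bin(10, 0.5).
Step 4: Two-sided exact p-value = sum of Bin(10,0.5) probabilities at or below the observed probability = 0.753906.
Step 5: alpha = 0.1. fail to reject H0.

n_eff = 10, pos = 4, neg = 6, p = 0.753906, fail to reject H0.


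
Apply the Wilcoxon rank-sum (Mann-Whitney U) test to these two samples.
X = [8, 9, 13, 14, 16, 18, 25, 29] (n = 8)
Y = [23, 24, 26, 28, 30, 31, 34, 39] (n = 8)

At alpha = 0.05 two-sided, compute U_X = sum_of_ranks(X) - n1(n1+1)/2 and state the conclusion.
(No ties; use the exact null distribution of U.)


Step 1: Combine and sort all 16 observations; assign midranks.
sorted (value, group): (8,X), (9,X), (13,X), (14,X), (16,X), (18,X), (23,Y), (24,Y), (25,X), (26,Y), (28,Y), (29,X), (30,Y), (31,Y), (34,Y), (39,Y)
ranks: 8->1, 9->2, 13->3, 14->4, 16->5, 18->6, 23->7, 24->8, 25->9, 26->10, 28->11, 29->12, 30->13, 31->14, 34->15, 39->16
Step 2: Rank sum for X: R1 = 1 + 2 + 3 + 4 + 5 + 6 + 9 + 12 = 42.
Step 3: U_X = R1 - n1(n1+1)/2 = 42 - 8*9/2 = 42 - 36 = 6.
       U_Y = n1*n2 - U_X = 64 - 6 = 58.
Step 4: No ties, so the exact null distribution of U (based on enumerating the C(16,8) = 12870 equally likely rank assignments) gives the two-sided p-value.
Step 5: p-value = 0.004662; compare to alpha = 0.05. reject H0.

U_X = 6, p = 0.004662, reject H0 at alpha = 0.05.


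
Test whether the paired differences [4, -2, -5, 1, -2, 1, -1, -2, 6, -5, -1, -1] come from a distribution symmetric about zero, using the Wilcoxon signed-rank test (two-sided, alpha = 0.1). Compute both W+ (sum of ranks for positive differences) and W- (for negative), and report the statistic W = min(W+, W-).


Step 1: Drop any zero differences (none here) and take |d_i|.
|d| = [4, 2, 5, 1, 2, 1, 1, 2, 6, 5, 1, 1]
Step 2: Midrank |d_i| (ties get averaged ranks).
ranks: |4|->9, |2|->7, |5|->10.5, |1|->3, |2|->7, |1|->3, |1|->3, |2|->7, |6|->12, |5|->10.5, |1|->3, |1|->3
Step 3: Attach original signs; sum ranks with positive sign and with negative sign.
W+ = 9 + 3 + 3 + 12 = 27
W- = 7 + 10.5 + 7 + 3 + 7 + 10.5 + 3 + 3 = 51
(Check: W+ + W- = 78 should equal n(n+1)/2 = 78.)
Step 4: Test statistic W = min(W+, W-) = 27.
Step 5: Ties in |d|, so use the tie-corrected normal approximation.
        E[W] = n(n+1)/4 = 12*13/4 = 39.
        Tie groups: |d|=1 (t=5), |d|=2 (t=3), |d|=5 (t=2); sum(t^3 - t) = 150.
        Var[W] = n(n+1)(2n+1)/24 - sum(t^3-t)/48 = 3900/24 - 150/48 = 159.375.
        z = (W - E[W]) / sqrt(Var[W]) = (27 - 39) / 12.6244 = -0.9505.
        Two-sided p = 2*Phi(z) = 0.341837.
Step 6: alpha = 0.1. fail to reject H0.

W+ = 27, W- = 51, W = min = 27, p = 0.341837, fail to reject H0.


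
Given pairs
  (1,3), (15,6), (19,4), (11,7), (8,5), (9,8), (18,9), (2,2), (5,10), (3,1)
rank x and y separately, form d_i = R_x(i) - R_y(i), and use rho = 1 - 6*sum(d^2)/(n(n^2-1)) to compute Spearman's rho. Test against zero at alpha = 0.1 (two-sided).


Step 1: Rank x and y separately (midranks; no ties here).
rank(x): 1->1, 15->8, 19->10, 11->7, 8->5, 9->6, 18->9, 2->2, 5->4, 3->3
rank(y): 3->3, 6->6, 4->4, 7->7, 5->5, 8->8, 9->9, 2->2, 10->10, 1->1
Step 2: d_i = R_x(i) - R_y(i); compute d_i^2.
  (1-3)^2=4, (8-6)^2=4, (10-4)^2=36, (7-7)^2=0, (5-5)^2=0, (6-8)^2=4, (9-9)^2=0, (2-2)^2=0, (4-10)^2=36, (3-1)^2=4
sum(d^2) = 88.
Step 3: rho = 1 - 6*88 / (10*(10^2 - 1)) = 1 - 528/990 = 0.466667.
Step 4: Under H0, t = rho * sqrt((n-2)/(1-rho^2)) = 1.4924 ~ t(8).
Step 5: Two-sided p-value from the t-distribution with 8 df = 0.173939.
Step 6: alpha = 0.1. fail to reject H0.

rho = 0.4667, p = 0.173939, fail to reject H0 at alpha = 0.1.


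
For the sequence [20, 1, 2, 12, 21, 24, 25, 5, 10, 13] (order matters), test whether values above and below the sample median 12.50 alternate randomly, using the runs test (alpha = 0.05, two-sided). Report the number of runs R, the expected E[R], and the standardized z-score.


Step 1: Compute median = 12.50; label A = above, B = below.
Labels in order: ABBBAAABBA  (n_A = 5, n_B = 5)
Step 2: Count runs R = 5.
Step 3: Under H0 (random ordering), E[R] = 2*n_A*n_B/(n_A+n_B) + 1 = 2*5*5/10 + 1 = 6.0000.
        Var[R] = 2*n_A*n_B*(2*n_A*n_B - n_A - n_B) / ((n_A+n_B)^2 * (n_A+n_B-1)) = 2000/900 = 2.2222.
        SD[R] = 1.4907.
Step 4: Continuity-corrected z = (R + 0.5 - E[R]) / SD[R] = (5 + 0.5 - 6.0000) / 1.4907 = -0.3354.
Step 5: Two-sided p-value via normal approximation = 2*(1 - Phi(|z|)) = 0.737316.
Step 6: alpha = 0.05. fail to reject H0.

R = 5, z = -0.3354, p = 0.737316, fail to reject H0.


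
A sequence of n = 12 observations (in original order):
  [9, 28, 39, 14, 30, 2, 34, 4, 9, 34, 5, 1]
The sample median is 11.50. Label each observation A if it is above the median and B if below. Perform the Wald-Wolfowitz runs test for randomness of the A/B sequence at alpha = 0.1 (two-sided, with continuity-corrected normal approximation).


Step 1: Compute median = 11.50; label A = above, B = below.
Labels in order: BAAAABABBABB  (n_A = 6, n_B = 6)
Step 2: Count runs R = 7.
Step 3: Under H0 (random ordering), E[R] = 2*n_A*n_B/(n_A+n_B) + 1 = 2*6*6/12 + 1 = 7.0000.
        Var[R] = 2*n_A*n_B*(2*n_A*n_B - n_A - n_B) / ((n_A+n_B)^2 * (n_A+n_B-1)) = 4320/1584 = 2.7273.
        SD[R] = 1.6514.
Step 4: R = E[R], so z = 0 with no continuity correction.
Step 5: Two-sided p-value via normal approximation = 2*(1 - Phi(|z|)) = 1.000000.
Step 6: alpha = 0.1. fail to reject H0.

R = 7, z = 0.0000, p = 1.000000, fail to reject H0.


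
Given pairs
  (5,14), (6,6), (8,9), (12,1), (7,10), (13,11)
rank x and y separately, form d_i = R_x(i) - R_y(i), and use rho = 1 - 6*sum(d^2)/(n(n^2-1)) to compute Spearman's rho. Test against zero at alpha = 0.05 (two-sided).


Step 1: Rank x and y separately (midranks; no ties here).
rank(x): 5->1, 6->2, 8->4, 12->5, 7->3, 13->6
rank(y): 14->6, 6->2, 9->3, 1->1, 10->4, 11->5
Step 2: d_i = R_x(i) - R_y(i); compute d_i^2.
  (1-6)^2=25, (2-2)^2=0, (4-3)^2=1, (5-1)^2=16, (3-4)^2=1, (6-5)^2=1
sum(d^2) = 44.
Step 3: rho = 1 - 6*44 / (6*(6^2 - 1)) = 1 - 264/210 = -0.257143.
Step 4: Under H0, t = rho * sqrt((n-2)/(1-rho^2)) = -0.5322 ~ t(4).
Step 5: Two-sided p-value from the t-distribution with 4 df = 0.622787.
Step 6: alpha = 0.05. fail to reject H0.

rho = -0.2571, p = 0.622787, fail to reject H0 at alpha = 0.05.


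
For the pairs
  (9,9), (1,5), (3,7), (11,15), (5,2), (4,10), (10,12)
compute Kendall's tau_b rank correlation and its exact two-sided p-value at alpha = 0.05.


Step 1: Enumerate the 21 unordered pairs (i,j) with i<j and classify each by sign(x_j-x_i) * sign(y_j-y_i).
  (1,2):dx=-8,dy=-4->C; (1,3):dx=-6,dy=-2->C; (1,4):dx=+2,dy=+6->C; (1,5):dx=-4,dy=-7->C
  (1,6):dx=-5,dy=+1->D; (1,7):dx=+1,dy=+3->C; (2,3):dx=+2,dy=+2->C; (2,4):dx=+10,dy=+10->C
  (2,5):dx=+4,dy=-3->D; (2,6):dx=+3,dy=+5->C; (2,7):dx=+9,dy=+7->C; (3,4):dx=+8,dy=+8->C
  (3,5):dx=+2,dy=-5->D; (3,6):dx=+1,dy=+3->C; (3,7):dx=+7,dy=+5->C; (4,5):dx=-6,dy=-13->C
  (4,6):dx=-7,dy=-5->C; (4,7):dx=-1,dy=-3->C; (5,6):dx=-1,dy=+8->D; (5,7):dx=+5,dy=+10->C
  (6,7):dx=+6,dy=+2->C
Step 2: C = 17, D = 4, total pairs = 21.
Step 3: tau = (C - D)/(n(n-1)/2) = (17 - 4)/21 = 0.619048.
Step 4: Exact two-sided p-value (enumerate n! = 5040 permutations of y under H0): p = 0.069048.
Step 5: alpha = 0.05. fail to reject H0.

tau_b = 0.6190 (C=17, D=4), p = 0.069048, fail to reject H0.


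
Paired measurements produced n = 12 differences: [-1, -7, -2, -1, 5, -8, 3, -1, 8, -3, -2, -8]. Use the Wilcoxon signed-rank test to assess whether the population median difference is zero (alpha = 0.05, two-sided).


Step 1: Drop any zero differences (none here) and take |d_i|.
|d| = [1, 7, 2, 1, 5, 8, 3, 1, 8, 3, 2, 8]
Step 2: Midrank |d_i| (ties get averaged ranks).
ranks: |1|->2, |7|->9, |2|->4.5, |1|->2, |5|->8, |8|->11, |3|->6.5, |1|->2, |8|->11, |3|->6.5, |2|->4.5, |8|->11
Step 3: Attach original signs; sum ranks with positive sign and with negative sign.
W+ = 8 + 6.5 + 11 = 25.5
W- = 2 + 9 + 4.5 + 2 + 11 + 2 + 6.5 + 4.5 + 11 = 52.5
(Check: W+ + W- = 78 should equal n(n+1)/2 = 78.)
Step 4: Test statistic W = min(W+, W-) = 25.5.
Step 5: Ties in |d|, so use the tie-corrected normal approximation.
        E[W] = n(n+1)/4 = 12*13/4 = 39.
        Tie groups: |d|=1 (t=3), |d|=2 (t=2), |d|=3 (t=2), |d|=8 (t=3); sum(t^3 - t) = 60.
        Var[W] = n(n+1)(2n+1)/24 - sum(t^3-t)/48 = 3900/24 - 60/48 = 161.25.
        z = (W - E[W]) / sqrt(Var[W]) = (25.5 - 39) / 12.6984 = -1.0631.
        Two-sided p = 2*Phi(z) = 0.287726.
Step 6: alpha = 0.05. fail to reject H0.

W+ = 25.5, W- = 52.5, W = min = 25.5, p = 0.287726, fail to reject H0.


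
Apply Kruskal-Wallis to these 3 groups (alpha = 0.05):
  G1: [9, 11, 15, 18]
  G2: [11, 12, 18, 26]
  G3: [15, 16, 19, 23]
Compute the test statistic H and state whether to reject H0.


Step 1: Combine all N = 12 observations and assign midranks.
sorted (value, group, rank): (9,G1,1), (11,G1,2.5), (11,G2,2.5), (12,G2,4), (15,G1,5.5), (15,G3,5.5), (16,G3,7), (18,G1,8.5), (18,G2,8.5), (19,G3,10), (23,G3,11), (26,G2,12)
Step 2: Sum ranks within each group.
R_1 = 17.5 (n_1 = 4)
R_2 = 27 (n_2 = 4)
R_3 = 33.5 (n_3 = 4)
Step 3: H = 12/(N(N+1)) * sum(R_i^2/n_i) - 3(N+1)
     = 12/(12*13) * (17.5^2/4 + 27^2/4 + 33.5^2/4) - 3*13
     = 0.076923 * 539.375 - 39
     = 2.490385.
Step 4: Ties present; correction factor C = 1 - 18/(12^3 - 12) = 0.989510. Corrected H = 2.490385 / 0.989510 = 2.516784.
Step 5: Under H0, H ~ chi^2(2); p-value = 0.284110.
Step 6: alpha = 0.05. fail to reject H0.

H = 2.5168, df = 2, p = 0.284110, fail to reject H0.


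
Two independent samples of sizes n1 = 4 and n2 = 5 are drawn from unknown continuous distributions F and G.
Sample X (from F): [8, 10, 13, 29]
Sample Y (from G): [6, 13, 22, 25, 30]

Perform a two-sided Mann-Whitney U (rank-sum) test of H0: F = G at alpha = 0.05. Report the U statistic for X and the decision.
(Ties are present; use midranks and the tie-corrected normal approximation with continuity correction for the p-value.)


Step 1: Combine and sort all 9 observations; assign midranks.
sorted (value, group): (6,Y), (8,X), (10,X), (13,X), (13,Y), (22,Y), (25,Y), (29,X), (30,Y)
ranks: 6->1, 8->2, 10->3, 13->4.5, 13->4.5, 22->6, 25->7, 29->8, 30->9
Step 2: Rank sum for X: R1 = 2 + 3 + 4.5 + 8 = 17.5.
Step 3: U_X = R1 - n1(n1+1)/2 = 17.5 - 4*5/2 = 17.5 - 10 = 7.5.
       U_Y = n1*n2 - U_X = 20 - 7.5 = 12.5.
Step 4: Ties are present, so use the tie-corrected normal approximation (with continuity correction) for the p-value.
Step 5: p-value = 0.622753; compare to alpha = 0.05. fail to reject H0.

U_X = 7.5, p = 0.622753, fail to reject H0 at alpha = 0.05.


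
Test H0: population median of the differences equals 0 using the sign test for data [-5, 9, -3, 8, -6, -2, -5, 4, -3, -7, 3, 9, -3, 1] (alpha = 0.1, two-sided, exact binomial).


Step 1: Discard zero differences. Original n = 14; n_eff = number of nonzero differences = 14.
Nonzero differences (with sign): -5, +9, -3, +8, -6, -2, -5, +4, -3, -7, +3, +9, -3, +1
Step 2: Count signs: positive = 6, negative = 8.
Step 3: Under H0: P(positive) = 0.5, so the number of positives S ~ Bin(14, 0.5).
Step 4: Two-sided exact p-value = sum of Bin(14,0.5) probabilities at or below the observed probability = 0.790527.
Step 5: alpha = 0.1. fail to reject H0.

n_eff = 14, pos = 6, neg = 8, p = 0.790527, fail to reject H0.


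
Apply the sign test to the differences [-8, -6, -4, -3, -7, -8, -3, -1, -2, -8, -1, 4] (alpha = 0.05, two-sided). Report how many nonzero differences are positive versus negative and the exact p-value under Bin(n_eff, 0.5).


Step 1: Discard zero differences. Original n = 12; n_eff = number of nonzero differences = 12.
Nonzero differences (with sign): -8, -6, -4, -3, -7, -8, -3, -1, -2, -8, -1, +4
Step 2: Count signs: positive = 1, negative = 11.
Step 3: Under H0: P(positive) = 0.5, so the number of positives S ~ Bin(12, 0.5).
Step 4: Two-sided exact p-value = sum of Bin(12,0.5) probabilities at or below the observed probability = 0.006348.
Step 5: alpha = 0.05. reject H0.

n_eff = 12, pos = 1, neg = 11, p = 0.006348, reject H0.


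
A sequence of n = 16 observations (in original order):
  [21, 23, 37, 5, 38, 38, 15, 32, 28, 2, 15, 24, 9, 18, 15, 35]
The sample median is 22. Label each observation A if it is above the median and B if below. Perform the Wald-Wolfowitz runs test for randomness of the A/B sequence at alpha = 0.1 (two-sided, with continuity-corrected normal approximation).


Step 1: Compute median = 22; label A = above, B = below.
Labels in order: BAABAABAABBABBBA  (n_A = 8, n_B = 8)
Step 2: Count runs R = 10.
Step 3: Under H0 (random ordering), E[R] = 2*n_A*n_B/(n_A+n_B) + 1 = 2*8*8/16 + 1 = 9.0000.
        Var[R] = 2*n_A*n_B*(2*n_A*n_B - n_A - n_B) / ((n_A+n_B)^2 * (n_A+n_B-1)) = 14336/3840 = 3.7333.
        SD[R] = 1.9322.
Step 4: Continuity-corrected z = (R - 0.5 - E[R]) / SD[R] = (10 - 0.5 - 9.0000) / 1.9322 = 0.2588.
Step 5: Two-sided p-value via normal approximation = 2*(1 - Phi(|z|)) = 0.795809.
Step 6: alpha = 0.1. fail to reject H0.

R = 10, z = 0.2588, p = 0.795809, fail to reject H0.


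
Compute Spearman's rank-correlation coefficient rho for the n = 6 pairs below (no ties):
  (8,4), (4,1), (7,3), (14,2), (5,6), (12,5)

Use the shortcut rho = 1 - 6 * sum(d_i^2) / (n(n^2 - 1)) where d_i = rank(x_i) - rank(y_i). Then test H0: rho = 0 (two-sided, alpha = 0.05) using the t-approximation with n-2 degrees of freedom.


Step 1: Rank x and y separately (midranks; no ties here).
rank(x): 8->4, 4->1, 7->3, 14->6, 5->2, 12->5
rank(y): 4->4, 1->1, 3->3, 2->2, 6->6, 5->5
Step 2: d_i = R_x(i) - R_y(i); compute d_i^2.
  (4-4)^2=0, (1-1)^2=0, (3-3)^2=0, (6-2)^2=16, (2-6)^2=16, (5-5)^2=0
sum(d^2) = 32.
Step 3: rho = 1 - 6*32 / (6*(6^2 - 1)) = 1 - 192/210 = 0.085714.
Step 4: Under H0, t = rho * sqrt((n-2)/(1-rho^2)) = 0.1721 ~ t(4).
Step 5: Two-sided p-value from the t-distribution with 4 df = 0.871743.
Step 6: alpha = 0.05. fail to reject H0.

rho = 0.0857, p = 0.871743, fail to reject H0 at alpha = 0.05.


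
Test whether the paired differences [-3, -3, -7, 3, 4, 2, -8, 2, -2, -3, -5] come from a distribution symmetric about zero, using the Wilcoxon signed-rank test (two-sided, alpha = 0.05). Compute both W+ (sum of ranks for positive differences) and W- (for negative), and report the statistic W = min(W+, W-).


Step 1: Drop any zero differences (none here) and take |d_i|.
|d| = [3, 3, 7, 3, 4, 2, 8, 2, 2, 3, 5]
Step 2: Midrank |d_i| (ties get averaged ranks).
ranks: |3|->5.5, |3|->5.5, |7|->10, |3|->5.5, |4|->8, |2|->2, |8|->11, |2|->2, |2|->2, |3|->5.5, |5|->9
Step 3: Attach original signs; sum ranks with positive sign and with negative sign.
W+ = 5.5 + 8 + 2 + 2 = 17.5
W- = 5.5 + 5.5 + 10 + 11 + 2 + 5.5 + 9 = 48.5
(Check: W+ + W- = 66 should equal n(n+1)/2 = 66.)
Step 4: Test statistic W = min(W+, W-) = 17.5.
Step 5: Ties in |d|, so use the tie-corrected normal approximation.
        E[W] = n(n+1)/4 = 11*12/4 = 33.
        Tie groups: |d|=2 (t=3), |d|=3 (t=4); sum(t^3 - t) = 84.
        Var[W] = n(n+1)(2n+1)/24 - sum(t^3-t)/48 = 3036/24 - 84/48 = 124.75.
        z = (W - E[W]) / sqrt(Var[W]) = (17.5 - 33) / 11.1692 = -1.3878.
        Two-sided p = 2*Phi(z) = 0.165213.
Step 6: alpha = 0.05. fail to reject H0.

W+ = 17.5, W- = 48.5, W = min = 17.5, p = 0.165213, fail to reject H0.


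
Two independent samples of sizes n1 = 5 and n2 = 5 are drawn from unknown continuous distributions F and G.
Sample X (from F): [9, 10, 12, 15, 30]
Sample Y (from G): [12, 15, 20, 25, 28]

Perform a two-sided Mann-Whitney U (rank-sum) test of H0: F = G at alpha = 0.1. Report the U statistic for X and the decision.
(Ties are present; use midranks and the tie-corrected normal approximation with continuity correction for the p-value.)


Step 1: Combine and sort all 10 observations; assign midranks.
sorted (value, group): (9,X), (10,X), (12,X), (12,Y), (15,X), (15,Y), (20,Y), (25,Y), (28,Y), (30,X)
ranks: 9->1, 10->2, 12->3.5, 12->3.5, 15->5.5, 15->5.5, 20->7, 25->8, 28->9, 30->10
Step 2: Rank sum for X: R1 = 1 + 2 + 3.5 + 5.5 + 10 = 22.
Step 3: U_X = R1 - n1(n1+1)/2 = 22 - 5*6/2 = 22 - 15 = 7.
       U_Y = n1*n2 - U_X = 25 - 7 = 18.
Step 4: Ties are present, so use the tie-corrected normal approximation (with continuity correction) for the p-value.
Step 5: p-value = 0.293326; compare to alpha = 0.1. fail to reject H0.

U_X = 7, p = 0.293326, fail to reject H0 at alpha = 0.1.


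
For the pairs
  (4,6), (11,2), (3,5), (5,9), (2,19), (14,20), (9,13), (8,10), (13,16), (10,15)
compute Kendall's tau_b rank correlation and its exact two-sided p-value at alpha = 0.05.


Step 1: Enumerate the 45 unordered pairs (i,j) with i<j and classify each by sign(x_j-x_i) * sign(y_j-y_i).
  (1,2):dx=+7,dy=-4->D; (1,3):dx=-1,dy=-1->C; (1,4):dx=+1,dy=+3->C; (1,5):dx=-2,dy=+13->D
  (1,6):dx=+10,dy=+14->C; (1,7):dx=+5,dy=+7->C; (1,8):dx=+4,dy=+4->C; (1,9):dx=+9,dy=+10->C
  (1,10):dx=+6,dy=+9->C; (2,3):dx=-8,dy=+3->D; (2,4):dx=-6,dy=+7->D; (2,5):dx=-9,dy=+17->D
  (2,6):dx=+3,dy=+18->C; (2,7):dx=-2,dy=+11->D; (2,8):dx=-3,dy=+8->D; (2,9):dx=+2,dy=+14->C
  (2,10):dx=-1,dy=+13->D; (3,4):dx=+2,dy=+4->C; (3,5):dx=-1,dy=+14->D; (3,6):dx=+11,dy=+15->C
  (3,7):dx=+6,dy=+8->C; (3,8):dx=+5,dy=+5->C; (3,9):dx=+10,dy=+11->C; (3,10):dx=+7,dy=+10->C
  (4,5):dx=-3,dy=+10->D; (4,6):dx=+9,dy=+11->C; (4,7):dx=+4,dy=+4->C; (4,8):dx=+3,dy=+1->C
  (4,9):dx=+8,dy=+7->C; (4,10):dx=+5,dy=+6->C; (5,6):dx=+12,dy=+1->C; (5,7):dx=+7,dy=-6->D
  (5,8):dx=+6,dy=-9->D; (5,9):dx=+11,dy=-3->D; (5,10):dx=+8,dy=-4->D; (6,7):dx=-5,dy=-7->C
  (6,8):dx=-6,dy=-10->C; (6,9):dx=-1,dy=-4->C; (6,10):dx=-4,dy=-5->C; (7,8):dx=-1,dy=-3->C
  (7,9):dx=+4,dy=+3->C; (7,10):dx=+1,dy=+2->C; (8,9):dx=+5,dy=+6->C; (8,10):dx=+2,dy=+5->C
  (9,10):dx=-3,dy=-1->C
Step 2: C = 31, D = 14, total pairs = 45.
Step 3: tau = (C - D)/(n(n-1)/2) = (31 - 14)/45 = 0.377778.
Step 4: Exact two-sided p-value (enumerate n! = 3628800 permutations of y under H0): p = 0.155742.
Step 5: alpha = 0.05. fail to reject H0.

tau_b = 0.3778 (C=31, D=14), p = 0.155742, fail to reject H0.


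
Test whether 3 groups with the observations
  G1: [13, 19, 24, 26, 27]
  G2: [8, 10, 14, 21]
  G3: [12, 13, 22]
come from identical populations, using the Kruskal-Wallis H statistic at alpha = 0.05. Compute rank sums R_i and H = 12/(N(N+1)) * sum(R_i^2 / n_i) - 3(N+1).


Step 1: Combine all N = 12 observations and assign midranks.
sorted (value, group, rank): (8,G2,1), (10,G2,2), (12,G3,3), (13,G1,4.5), (13,G3,4.5), (14,G2,6), (19,G1,7), (21,G2,8), (22,G3,9), (24,G1,10), (26,G1,11), (27,G1,12)
Step 2: Sum ranks within each group.
R_1 = 44.5 (n_1 = 5)
R_2 = 17 (n_2 = 4)
R_3 = 16.5 (n_3 = 3)
Step 3: H = 12/(N(N+1)) * sum(R_i^2/n_i) - 3(N+1)
     = 12/(12*13) * (44.5^2/5 + 17^2/4 + 16.5^2/3) - 3*13
     = 0.076923 * 559.05 - 39
     = 4.003846.
Step 4: Ties present; correction factor C = 1 - 6/(12^3 - 12) = 0.996503. Corrected H = 4.003846 / 0.996503 = 4.017895.
Step 5: Under H0, H ~ chi^2(2); p-value = 0.134130.
Step 6: alpha = 0.05. fail to reject H0.

H = 4.0179, df = 2, p = 0.134130, fail to reject H0.


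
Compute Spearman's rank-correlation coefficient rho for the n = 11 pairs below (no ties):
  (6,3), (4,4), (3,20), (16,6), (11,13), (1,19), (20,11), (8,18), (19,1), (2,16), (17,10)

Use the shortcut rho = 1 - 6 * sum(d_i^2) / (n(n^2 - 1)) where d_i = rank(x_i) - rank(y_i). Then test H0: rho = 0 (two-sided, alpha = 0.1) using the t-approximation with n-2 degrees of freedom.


Step 1: Rank x and y separately (midranks; no ties here).
rank(x): 6->5, 4->4, 3->3, 16->8, 11->7, 1->1, 20->11, 8->6, 19->10, 2->2, 17->9
rank(y): 3->2, 4->3, 20->11, 6->4, 13->7, 19->10, 11->6, 18->9, 1->1, 16->8, 10->5
Step 2: d_i = R_x(i) - R_y(i); compute d_i^2.
  (5-2)^2=9, (4-3)^2=1, (3-11)^2=64, (8-4)^2=16, (7-7)^2=0, (1-10)^2=81, (11-6)^2=25, (6-9)^2=9, (10-1)^2=81, (2-8)^2=36, (9-5)^2=16
sum(d^2) = 338.
Step 3: rho = 1 - 6*338 / (11*(11^2 - 1)) = 1 - 2028/1320 = -0.536364.
Step 4: Under H0, t = rho * sqrt((n-2)/(1-rho^2)) = -1.9065 ~ t(9).
Step 5: Two-sided p-value from the t-distribution with 9 df = 0.088953.
Step 6: alpha = 0.1. reject H0.

rho = -0.5364, p = 0.088953, reject H0 at alpha = 0.1.


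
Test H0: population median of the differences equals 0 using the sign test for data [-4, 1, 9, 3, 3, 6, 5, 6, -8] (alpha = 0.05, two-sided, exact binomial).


Step 1: Discard zero differences. Original n = 9; n_eff = number of nonzero differences = 9.
Nonzero differences (with sign): -4, +1, +9, +3, +3, +6, +5, +6, -8
Step 2: Count signs: positive = 7, negative = 2.
Step 3: Under H0: P(positive) = 0.5, so the number of positives S ~ Bin(9, 0.5).
Step 4: Two-sided exact p-value = sum of Bin(9,0.5) probabilities at or below the observed probability = 0.179688.
Step 5: alpha = 0.05. fail to reject H0.

n_eff = 9, pos = 7, neg = 2, p = 0.179688, fail to reject H0.
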